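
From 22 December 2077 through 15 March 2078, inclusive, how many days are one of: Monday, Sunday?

24

22 December 2077 is a Wednesday.
That's 84 days from start to end, counting both.
84 = 7 × 12, so the span is exactly 12 full weeks.
Each full week contributes 2 days from the set (Mon, Sun): 12 × 2 = 24.
Total: 24.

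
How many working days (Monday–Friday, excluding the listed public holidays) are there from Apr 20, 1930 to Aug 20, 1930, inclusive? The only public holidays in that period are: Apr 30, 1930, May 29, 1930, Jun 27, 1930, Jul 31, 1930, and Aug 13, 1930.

Apr 20, 1930 is a Sunday.
That's 123 days from start to end, counting both.
123 = 7 × 17 + 4, so there are 17 full weeks plus 4 extra days.
Each full week contributes 5 weekdays (Mon–Fri): 17 × 5 = 85.
The 4 extra days are Sunday, Monday, Tuesday, Wednesday — 3 of them qualify.
Total: 85 + 3 = 88.
Holidays: Apr 30, 1930 (Wed); May 29, 1930 (Thu); Jun 27, 1930 (Fri); Jul 31, 1930 (Thu); Aug 13, 1930 (Wed).
All 5 holidays fall on weekdays, so subtract 5.
Business days: 88 − 5 = 83.

83 working days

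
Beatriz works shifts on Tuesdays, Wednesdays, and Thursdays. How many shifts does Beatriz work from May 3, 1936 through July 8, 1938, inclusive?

May 3, 1936 is a Sunday.
The range spans 797 days (inclusive of both endpoints).
797 = 7 × 113 + 6, so there are 113 full weeks plus 6 extra days.
Each full week contributes 3 days from the set (Tue, Wed, Thu): 113 × 3 = 339.
The 6 extra days are Sun, Mon, Tue, Wed, Thu, Fri — 3 of them qualify.
Total: 339 + 3 = 342.

342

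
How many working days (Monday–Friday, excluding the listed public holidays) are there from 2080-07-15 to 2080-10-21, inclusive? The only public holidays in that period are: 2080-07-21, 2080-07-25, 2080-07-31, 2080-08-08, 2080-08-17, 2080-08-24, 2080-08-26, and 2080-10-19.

67 working days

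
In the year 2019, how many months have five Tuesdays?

5

A month has five Tuesdays exactly when Tuesday falls within its first (length − 28) days.
Jan: 31 days, starts Tue → 5 of Tue, Wed, Thu ✓
Feb: 28 days, starts Fri → 5 of (none)
Mar: 31 days, starts Fri → 5 of Fri, Sat, Sun
Apr: 30 days, starts Mon → 5 of Mon, Tue ✓
May: 31 days, starts Wed → 5 of Wed, Thu, Fri
Jun: 30 days, starts Sat → 5 of Sat, Sun
Jul: 31 days, starts Mon → 5 of Mon, Tue, Wed ✓
Aug: 31 days, starts Thu → 5 of Thu, Fri, Sat
Sep: 30 days, starts Sun → 5 of Sun, Mon
Oct: 31 days, starts Tue → 5 of Tue, Wed, Thu ✓
Nov: 30 days, starts Fri → 5 of Fri, Sat
Dec: 31 days, starts Sun → 5 of Sun, Mon, Tue ✓
Months with five Tuesdays: Jan, Apr, Jul, Oct, Dec.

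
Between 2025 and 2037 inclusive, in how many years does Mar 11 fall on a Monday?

1

Day of week of March 11 in each year:
2025: Tue, 2026: Wed, 2027: Thu, 2028: Sat, 2029: Sun, 2030: Mon ✓, 2031: Tue, 2032: Thu, 2033: Fri, 2034: Sat, 2035: Sun, 2036: Tue, 2037: Wed
Mondays: 2030.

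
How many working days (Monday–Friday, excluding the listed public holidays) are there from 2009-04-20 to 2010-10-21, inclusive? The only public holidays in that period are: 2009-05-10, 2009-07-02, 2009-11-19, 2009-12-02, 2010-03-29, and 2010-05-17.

389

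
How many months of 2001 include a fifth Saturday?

4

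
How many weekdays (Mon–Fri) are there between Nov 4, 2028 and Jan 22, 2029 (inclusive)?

56

Nov 4, 2028 is a Saturday.
From Nov 4, 2028 to Jan 22, 2029 is 80 days inclusive.
80 = 7 × 11 + 3, so there are 11 full weeks plus 3 extra days.
Each full week contributes 5 weekdays (Mon–Fri): 11 × 5 = 55.
The 3 extra days are Sat, Sun, Mon — 1 of them qualifies.
Total: 55 + 1 = 56.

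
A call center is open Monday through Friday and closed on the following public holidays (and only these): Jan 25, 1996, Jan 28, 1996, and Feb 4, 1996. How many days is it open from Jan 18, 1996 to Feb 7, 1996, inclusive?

14 business days

Jan 18, 1996 is a Thursday.
That's 21 days from start to end, counting both.
21 = 7 × 3, so the span is exactly 3 full weeks.
Each full week contributes 5 weekdays (Mon–Fri): 3 × 5 = 15.
Holidays: Jan 25, 1996 (Thu); Jan 28, 1996 (Sun); Feb 4, 1996 (Sun).
1 of the 3 holidays fall on weekdays; the rest are weekends and were already excluded.
Business days: 15 − 1 = 14.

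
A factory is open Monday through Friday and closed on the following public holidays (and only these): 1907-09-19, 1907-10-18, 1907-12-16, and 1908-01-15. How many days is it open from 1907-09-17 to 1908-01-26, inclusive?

90

1907-09-17 is a Tuesday.
That's 132 days from start to end, counting both.
132 = 7 × 18 + 6, so there are 18 full weeks plus 6 extra days.
Each full week contributes 5 weekdays (Mon–Fri): 18 × 5 = 90.
The 6 extra days are Tuesday, Wednesday, Thursday, Friday, Saturday, Sunday — 4 of them qualify.
Total: 90 + 4 = 94.
Holidays: 1907-09-19 (Thu); 1907-10-18 (Fri); 1907-12-16 (Mon); 1908-01-15 (Wed).
All 4 holidays fall on weekdays, so subtract 4.
Business days: 94 − 4 = 90.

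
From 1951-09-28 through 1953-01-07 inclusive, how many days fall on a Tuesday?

67

1951-09-28 is a Friday.
That's 468 days from start to end, counting both.
468 = 7 × 66 + 6, so there are 66 full weeks plus 6 extra days.
Each full week contributes one Tuesday: 66 so far.
The 6 extra days are Friday, Saturday, Sunday, Monday, Tuesday, Wednesday — 1 of them qualifies.
Total: 66 + 1 = 67.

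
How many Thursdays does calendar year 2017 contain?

1 January 2017 is a Sunday.
From 1 January 2017 to 31 December 2017 is 365 days inclusive.
365 = 7 × 52 + 1, so there are 52 full weeks plus 1 extra day.
Each full week contributes one Thursday: 52 so far.
The 1 extra day is Sun — none qualify.
Total: 52 + 0 = 52.

52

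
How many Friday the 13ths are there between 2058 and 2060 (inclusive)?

5

Friday-the-13ths by year:
2058: Sep, Dec
2059: Jun
2060: Feb, Aug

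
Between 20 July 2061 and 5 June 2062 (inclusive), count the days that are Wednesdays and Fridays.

92

20 July 2061 is a Wednesday.
The range spans 321 days (inclusive of both endpoints).
321 = 7 × 45 + 6, so there are 45 full weeks plus 6 extra days.
Each full week contributes 2 days from the set (Wed, Fri): 45 × 2 = 90.
The 6 extra days are Wednesday, Thursday, Friday, Saturday, Sunday, Monday — 2 of them qualify.
Total: 90 + 2 = 92.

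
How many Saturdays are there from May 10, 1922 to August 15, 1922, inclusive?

May 10, 1922 is a Wednesday.
From May 10, 1922 to August 15, 1922 is 98 days inclusive.
98 = 7 × 14, so the span is exactly 14 full weeks.
Each full week contributes one Saturday: 14 so far.

14 Saturdays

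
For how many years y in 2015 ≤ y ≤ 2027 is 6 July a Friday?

1

Day of week of July 6 in each year:
2015: Mon, 2016: Wed, 2017: Thu, 2018: Fri ✓, 2019: Sat, 2020: Mon, 2021: Tue, 2022: Wed, 2023: Thu, 2024: Sat, 2025: Sun, 2026: Mon, 2027: Tue
Fridays: 2018.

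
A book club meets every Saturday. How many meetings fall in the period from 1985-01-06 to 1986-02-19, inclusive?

1985-01-06 is a Sunday.
That's 410 days from start to end, counting both.
410 = 7 × 58 + 4, so there are 58 full weeks plus 4 extra days.
Each full week contributes one Saturday: 58 so far.
The 4 extra days are Sunday, Monday, Tuesday, Wednesday — none qualify.
Total: 58 + 0 = 58.

58 Saturdays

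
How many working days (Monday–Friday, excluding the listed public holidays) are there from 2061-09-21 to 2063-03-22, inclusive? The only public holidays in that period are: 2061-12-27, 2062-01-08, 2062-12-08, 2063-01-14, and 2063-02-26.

2061-09-21 is a Wednesday.
From 2061-09-21 to 2063-03-22 is 548 days inclusive.
548 = 7 × 78 + 2, so there are 78 full weeks plus 2 extra days.
Each full week contributes 5 weekdays (Mon–Fri): 78 × 5 = 390.
The 2 extra days are Wed, Thu — 2 of them qualify.
Total: 390 + 2 = 392.
Holidays: 2061-12-27 (Tue); 2062-01-08 (Sun); 2062-12-08 (Fri); 2063-01-14 (Sun); 2063-02-26 (Mon).
3 of the 5 holidays fall on weekdays; the rest are weekends and were already excluded.
Business days: 392 − 3 = 389.

389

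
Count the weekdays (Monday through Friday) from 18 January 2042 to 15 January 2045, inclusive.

18 January 2042 is a Saturday.
The range spans 1094 days (inclusive of both endpoints).
1094 = 7 × 156 + 2, so there are 156 full weeks plus 2 extra days.
Each full week contributes 5 weekdays (Mon–Fri): 156 × 5 = 780.
The 2 extra days are Sat, Sun — none qualify.
Total: 780 + 0 = 780.

780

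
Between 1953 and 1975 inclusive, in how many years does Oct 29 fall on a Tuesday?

4

Day of week of October 29 in each year:
1953: Thu, 1954: Fri, 1955: Sat, 1956: Mon, 1957: Tue ✓, 1958: Wed, 1959: Thu, 1960: Sat, 1961: Sun, 1962: Mon, 1963: Tue ✓, 1964: Thu, 1965: Fri, 1966: Sat, 1967: Sun, 1968: Tue ✓, 1969: Wed, 1970: Thu, 1971: Fri, 1972: Sun, 1973: Mon, 1974: Tue ✓, 1975: Wed
Tuesdays: 1957, 1963, 1968, 1974.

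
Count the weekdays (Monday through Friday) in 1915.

1 January 1915 is a Friday.
The range spans 365 days (inclusive of both endpoints).
365 = 7 × 52 + 1, so there are 52 full weeks plus 1 extra day.
Each full week contributes 5 weekdays (Mon–Fri): 52 × 5 = 260.
The 1 extra day is Friday — 1 of them qualifies.
Total: 260 + 1 = 261.

261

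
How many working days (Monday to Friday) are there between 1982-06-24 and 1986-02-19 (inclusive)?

955 weekdays

1982-06-24 is a Thursday.
That's 1337 days from start to end, counting both.
1337 = 7 × 191, so the span is exactly 191 full weeks.
Each full week contributes 5 weekdays (Mon–Fri): 191 × 5 = 955.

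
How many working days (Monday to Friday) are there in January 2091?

2091-01-01 is a Monday.
The range spans 31 days (inclusive of both endpoints).
31 = 7 × 4 + 3, so there are 4 full weeks plus 3 extra days.
Each full week contributes 5 weekdays (Mon–Fri): 4 × 5 = 20.
The 3 extra days are Monday, Tuesday, Wednesday — 3 of them qualify.
Total: 20 + 3 = 23.

23 weekdays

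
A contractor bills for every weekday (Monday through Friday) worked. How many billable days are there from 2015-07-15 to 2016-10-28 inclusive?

2015-07-15 is a Wednesday.
The range spans 472 days (inclusive of both endpoints).
472 = 7 × 67 + 3, so there are 67 full weeks plus 3 extra days.
Each full week contributes 5 weekdays (Mon–Fri): 67 × 5 = 335.
The 3 extra days are Wednesday, Thursday, Friday — 3 of them qualify.
Total: 335 + 3 = 338.

338 weekdays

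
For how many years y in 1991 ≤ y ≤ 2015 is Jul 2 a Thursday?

4

Day of week of July 2 in each year:
1991: Tue, 1992: Thu ✓, 1993: Fri, 1994: Sat, 1995: Sun, 1996: Tue, 1997: Wed, 1998: Thu ✓, 1999: Fri, 2000: Sun, 2001: Mon, 2002: Tue, 2003: Wed, 2004: Fri, 2005: Sat, 2006: Sun, 2007: Mon, 2008: Wed, 2009: Thu ✓, 2010: Fri, 2011: Sat, 2012: Mon, 2013: Tue, 2014: Wed, 2015: Thu ✓
Thursdays: 1992, 1998, 2009, 2015.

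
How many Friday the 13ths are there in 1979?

The 13th falls on a Friday when the month's 13th has weekday Fri.
Jan 13 is Sat; Feb 13 is Tue; Mar 13 is Tue; Apr 13 is Fri ✓; May 13 is Sun; Jun 13 is Wed; Jul 13 is Fri ✓; Aug 13 is Mon; Sep 13 is Thu; Oct 13 is Sat; Nov 13 is Tue; Dec 13 is Thu.
Friday the 13ths: Apr, Jul.

2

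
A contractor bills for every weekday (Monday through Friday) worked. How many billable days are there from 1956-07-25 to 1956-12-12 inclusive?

1956-07-25 is a Wednesday.
The range spans 141 days (inclusive of both endpoints).
141 = 7 × 20 + 1, so there are 20 full weeks plus 1 extra day.
Each full week contributes 5 weekdays (Mon–Fri): 20 × 5 = 100.
The 1 extra day is Wednesday — 1 of them qualifies.
Total: 100 + 1 = 101.

101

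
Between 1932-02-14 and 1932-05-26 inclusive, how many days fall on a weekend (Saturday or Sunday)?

1932-02-14 is a Sunday.
The range spans 103 days (inclusive of both endpoints).
103 = 7 × 14 + 5, so there are 14 full weeks plus 5 extra days.
Each full week contributes 2 weekend days (Sat, Sun): 14 × 2 = 28.
The 5 extra days are Sunday, Monday, Tuesday, Wednesday, Thursday — 1 of them qualifies.
Total: 28 + 1 = 29.

29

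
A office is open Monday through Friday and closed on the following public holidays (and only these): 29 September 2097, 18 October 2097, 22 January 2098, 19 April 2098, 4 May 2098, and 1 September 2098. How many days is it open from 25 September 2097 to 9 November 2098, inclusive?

290 business days

25 September 2097 is a Wednesday.
From 25 September 2097 to 9 November 2098 is 411 days inclusive.
411 = 7 × 58 + 5, so there are 58 full weeks plus 5 extra days.
Each full week contributes 5 weekdays (Mon–Fri): 58 × 5 = 290.
The 5 extra days are Wed, Thu, Fri, Sat, Sun — 3 of them qualify.
Total: 290 + 3 = 293.
Holidays: 29 September 2097 (Sun); 18 October 2097 (Fri); 22 January 2098 (Wed); 19 April 2098 (Sat); 4 May 2098 (Sun); 1 September 2098 (Mon).
3 of the 6 holidays fall on weekdays; the rest are weekends and were already excluded.
Business days: 293 − 3 = 290.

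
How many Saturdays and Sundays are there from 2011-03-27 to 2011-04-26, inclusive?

2011-03-27 is a Sunday.
That's 31 days from start to end, counting both.
31 = 7 × 4 + 3, so there are 4 full weeks plus 3 extra days.
Each full week contributes 2 weekend days (Sat, Sun): 4 × 2 = 8.
The 3 extra days are Sunday, Monday, Tuesday — 1 of them qualifies.
Total: 8 + 1 = 9.

9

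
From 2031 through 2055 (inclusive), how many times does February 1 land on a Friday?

3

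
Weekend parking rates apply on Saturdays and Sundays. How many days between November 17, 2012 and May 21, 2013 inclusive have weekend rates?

November 17, 2012 is a Saturday.
The range spans 186 days (inclusive of both endpoints).
186 = 7 × 26 + 4, so there are 26 full weeks plus 4 extra days.
Each full week contributes 2 weekend days (Sat, Sun): 26 × 2 = 52.
The 4 extra days are Saturday, Sunday, Monday, Tuesday — 2 of them qualify.
Total: 52 + 2 = 54.

54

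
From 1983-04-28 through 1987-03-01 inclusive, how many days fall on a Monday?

200 Mondays

1983-04-28 is a Thursday.
That's 1404 days from start to end, counting both.
1404 = 7 × 200 + 4, so there are 200 full weeks plus 4 extra days.
Each full week contributes one Monday: 200 so far.
The 4 extra days are Thu, Fri, Sat, Sun — none qualify.
Total: 200 + 0 = 200.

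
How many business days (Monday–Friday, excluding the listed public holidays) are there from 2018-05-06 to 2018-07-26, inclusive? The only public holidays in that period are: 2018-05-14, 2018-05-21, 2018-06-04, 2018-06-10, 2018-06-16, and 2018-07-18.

2018-05-06 is a Sunday.
That's 82 days from start to end, counting both.
82 = 7 × 11 + 5, so there are 11 full weeks plus 5 extra days.
Each full week contributes 5 weekdays (Mon–Fri): 11 × 5 = 55.
The 5 extra days are Sun, Mon, Tue, Wed, Thu — 4 of them qualify.
Total: 55 + 4 = 59.
Holidays: 2018-05-14 (Mon); 2018-05-21 (Mon); 2018-06-04 (Mon); 2018-06-10 (Sun); 2018-06-16 (Sat); 2018-07-18 (Wed).
4 of the 6 holidays fall on weekdays; the rest are weekends and were already excluded.
Business days: 59 − 4 = 55.

55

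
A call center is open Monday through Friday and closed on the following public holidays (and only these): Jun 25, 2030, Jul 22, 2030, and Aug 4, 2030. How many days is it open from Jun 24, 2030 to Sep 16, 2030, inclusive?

Jun 24, 2030 is a Monday.
The range spans 85 days (inclusive of both endpoints).
85 = 7 × 12 + 1, so there are 12 full weeks plus 1 extra day.
Each full week contributes 5 weekdays (Mon–Fri): 12 × 5 = 60.
The 1 extra day is Monday — 1 of them qualifies.
Total: 60 + 1 = 61.
Holidays: Jun 25, 2030 (Tue); Jul 22, 2030 (Mon); Aug 4, 2030 (Sun).
2 of the 3 holidays fall on weekdays; the rest are weekends and were already excluded.
Business days: 61 − 2 = 59.

59 business days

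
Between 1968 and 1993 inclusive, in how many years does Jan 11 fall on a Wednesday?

3

Day of week of January 11 in each year:
1968: Thu, 1969: Sat, 1970: Sun, 1971: Mon, 1972: Tue, 1973: Thu, 1974: Fri, 1975: Sat, 1976: Sun, 1977: Tue, 1978: Wed ✓, 1979: Thu, 1980: Fri, 1981: Sun, 1982: Mon, 1983: Tue, 1984: Wed ✓, 1985: Fri, 1986: Sat, 1987: Sun, 1988: Mon, 1989: Wed ✓, 1990: Thu, 1991: Fri, 1992: Sat, 1993: Mon
Wednesdays: 1978, 1984, 1989.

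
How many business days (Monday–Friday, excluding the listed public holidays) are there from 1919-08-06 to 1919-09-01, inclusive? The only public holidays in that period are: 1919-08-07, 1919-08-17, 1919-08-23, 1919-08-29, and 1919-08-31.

17 business days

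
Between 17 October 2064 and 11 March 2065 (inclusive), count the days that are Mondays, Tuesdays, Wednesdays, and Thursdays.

83

17 October 2064 is a Friday.
The range spans 146 days (inclusive of both endpoints).
146 = 7 × 20 + 6, so there are 20 full weeks plus 6 extra days.
Each full week contributes 4 days from the set (Mon, Tue, Wed, Thu): 20 × 4 = 80.
The 6 extra days are Friday, Saturday, Sunday, Monday, Tuesday, Wednesday — 3 of them qualify.
Total: 80 + 3 = 83.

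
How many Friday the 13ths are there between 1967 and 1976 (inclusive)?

Friday-the-13ths by year:
1967: Jan, Oct
1968: Sep, Dec
1969: Jun
1970: Feb, Mar, Nov
1971: Aug
1972: Oct
1973: Apr, Jul
1974: Sep, Dec
1975: Jun
1976: Feb, Aug

17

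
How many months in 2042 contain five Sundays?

4

A month has five Sundays exactly when Sunday falls within its first (length − 28) days.
Jan: 31 days, starts Wed → 5 of Wed, Thu, Fri
Feb: 28 days, starts Sat → 5 of (none)
Mar: 31 days, starts Sat → 5 of Sat, Sun, Mon ✓
Apr: 30 days, starts Tue → 5 of Tue, Wed
May: 31 days, starts Thu → 5 of Thu, Fri, Sat
Jun: 30 days, starts Sun → 5 of Sun, Mon ✓
Jul: 31 days, starts Tue → 5 of Tue, Wed, Thu
Aug: 31 days, starts Fri → 5 of Fri, Sat, Sun ✓
Sep: 30 days, starts Mon → 5 of Mon, Tue
Oct: 31 days, starts Wed → 5 of Wed, Thu, Fri
Nov: 30 days, starts Sat → 5 of Sat, Sun ✓
Dec: 31 days, starts Mon → 5 of Mon, Tue, Wed
Months with five Sundays: Mar, Jun, Aug, Nov.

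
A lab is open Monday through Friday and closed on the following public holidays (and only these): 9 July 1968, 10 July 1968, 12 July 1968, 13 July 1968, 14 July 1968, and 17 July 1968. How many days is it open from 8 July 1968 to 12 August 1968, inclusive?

22

8 July 1968 is a Monday.
From 8 July 1968 to 12 August 1968 is 36 days inclusive.
36 = 7 × 5 + 1, so there are 5 full weeks plus 1 extra day.
Each full week contributes 5 weekdays (Mon–Fri): 5 × 5 = 25.
The 1 extra day is Mon — 1 of them qualifies.
Total: 25 + 1 = 26.
Holidays: 9 July 1968 (Tue); 10 July 1968 (Wed); 12 July 1968 (Fri); 13 July 1968 (Sat); 14 July 1968 (Sun); 17 July 1968 (Wed).
4 of the 6 holidays fall on weekdays; the rest are weekends and were already excluded.
Business days: 26 − 4 = 22.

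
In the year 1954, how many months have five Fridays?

A month has five Fridays exactly when Friday falls within its first (length − 28) days.
Jan: 31 days, starts Fri → 5 of Fri, Sat, Sun ✓
Feb: 28 days, starts Mon → 5 of (none)
Mar: 31 days, starts Mon → 5 of Mon, Tue, Wed
Apr: 30 days, starts Thu → 5 of Thu, Fri ✓
May: 31 days, starts Sat → 5 of Sat, Sun, Mon
Jun: 30 days, starts Tue → 5 of Tue, Wed
Jul: 31 days, starts Thu → 5 of Thu, Fri, Sat ✓
Aug: 31 days, starts Sun → 5 of Sun, Mon, Tue
Sep: 30 days, starts Wed → 5 of Wed, Thu
Oct: 31 days, starts Fri → 5 of Fri, Sat, Sun ✓
Nov: 30 days, starts Mon → 5 of Mon, Tue
Dec: 31 days, starts Wed → 5 of Wed, Thu, Fri ✓
Months with five Fridays: Jan, Apr, Jul, Oct, Dec.

5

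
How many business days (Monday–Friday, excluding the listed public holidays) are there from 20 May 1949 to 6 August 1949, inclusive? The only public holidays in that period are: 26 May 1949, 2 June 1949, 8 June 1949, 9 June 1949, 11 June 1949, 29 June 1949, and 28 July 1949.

20 May 1949 is a Friday.
That's 79 days from start to end, counting both.
79 = 7 × 11 + 2, so there are 11 full weeks plus 2 extra days.
Each full week contributes 5 weekdays (Mon–Fri): 11 × 5 = 55.
The 2 extra days are Fri, Sat — 1 of them qualifies.
Total: 55 + 1 = 56.
Holidays: 26 May 1949 (Thu); 2 June 1949 (Thu); 8 June 1949 (Wed); 9 June 1949 (Thu); 11 June 1949 (Sat); 29 June 1949 (Wed); 28 July 1949 (Thu).
6 of the 7 holidays fall on weekdays; the rest are weekends and were already excluded.
Business days: 56 − 6 = 50.

50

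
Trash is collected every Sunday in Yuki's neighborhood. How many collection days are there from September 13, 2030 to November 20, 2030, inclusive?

10

September 13, 2030 is a Friday.
That's 69 days from start to end, counting both.
69 = 7 × 9 + 6, so there are 9 full weeks plus 6 extra days.
Each full week contributes one Sunday: 9 so far.
The 6 extra days are Fri, Sat, Sun, Mon, Tue, Wed — 1 of them qualifies.
Total: 9 + 1 = 10.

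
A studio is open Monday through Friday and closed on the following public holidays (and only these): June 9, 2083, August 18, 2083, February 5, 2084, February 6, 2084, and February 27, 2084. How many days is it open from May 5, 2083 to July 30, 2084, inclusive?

321 working days

May 5, 2083 is a Wednesday.
From May 5, 2083 to July 30, 2084 is 453 days inclusive.
453 = 7 × 64 + 5, so there are 64 full weeks plus 5 extra days.
Each full week contributes 5 weekdays (Mon–Fri): 64 × 5 = 320.
The 5 extra days are Wed, Thu, Fri, Sat, Sun — 3 of them qualify.
Total: 320 + 3 = 323.
Holidays: June 9, 2083 (Wed); August 18, 2083 (Wed); February 5, 2084 (Sat); February 6, 2084 (Sun); February 27, 2084 (Sun).
2 of the 5 holidays fall on weekdays; the rest are weekends and were already excluded.
Business days: 323 − 2 = 321.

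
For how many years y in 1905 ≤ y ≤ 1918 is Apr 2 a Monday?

Day of week of April 2 in each year:
1905: Sun, 1906: Mon ✓, 1907: Tue, 1908: Thu, 1909: Fri, 1910: Sat, 1911: Sun, 1912: Tue, 1913: Wed, 1914: Thu, 1915: Fri, 1916: Sun, 1917: Mon ✓, 1918: Tue
Mondays: 1906, 1917.

2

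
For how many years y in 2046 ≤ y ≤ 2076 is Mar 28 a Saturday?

5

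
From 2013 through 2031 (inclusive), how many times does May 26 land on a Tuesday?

3

Day of week of May 26 in each year:
2013: Sun, 2014: Mon, 2015: Tue ✓, 2016: Thu, 2017: Fri, 2018: Sat, 2019: Sun, 2020: Tue ✓, 2021: Wed, 2022: Thu, 2023: Fri, 2024: Sun, 2025: Mon, 2026: Tue ✓, 2027: Wed, 2028: Fri, 2029: Sat, 2030: Sun, 2031: Mon
Tuesdays: 2015, 2020, 2026.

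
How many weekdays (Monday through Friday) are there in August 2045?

Aug 1, 2045 is a Tuesday.
That's 31 days from start to end, counting both.
31 = 7 × 4 + 3, so there are 4 full weeks plus 3 extra days.
Each full week contributes 5 weekdays (Mon–Fri): 4 × 5 = 20.
The 3 extra days are Tuesday, Wednesday, Thursday — 3 of them qualify.
Total: 20 + 3 = 23.

23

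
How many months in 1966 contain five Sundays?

4

A month has five Sundays exactly when Sunday falls within its first (length − 28) days.
Jan: 31 days, starts Sat → 5 of Sat, Sun, Mon ✓
Feb: 28 days, starts Tue → 5 of (none)
Mar: 31 days, starts Tue → 5 of Tue, Wed, Thu
Apr: 30 days, starts Fri → 5 of Fri, Sat
May: 31 days, starts Sun → 5 of Sun, Mon, Tue ✓
Jun: 30 days, starts Wed → 5 of Wed, Thu
Jul: 31 days, starts Fri → 5 of Fri, Sat, Sun ✓
Aug: 31 days, starts Mon → 5 of Mon, Tue, Wed
Sep: 30 days, starts Thu → 5 of Thu, Fri
Oct: 31 days, starts Sat → 5 of Sat, Sun, Mon ✓
Nov: 30 days, starts Tue → 5 of Tue, Wed
Dec: 31 days, starts Thu → 5 of Thu, Fri, Sat
Months with five Sundays: Jan, May, Jul, Oct.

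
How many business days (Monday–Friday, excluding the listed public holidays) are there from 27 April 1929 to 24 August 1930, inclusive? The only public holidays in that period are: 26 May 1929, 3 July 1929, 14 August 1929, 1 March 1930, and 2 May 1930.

27 April 1929 is a Saturday.
The range spans 485 days (inclusive of both endpoints).
485 = 7 × 69 + 2, so there are 69 full weeks plus 2 extra days.
Each full week contributes 5 weekdays (Mon–Fri): 69 × 5 = 345.
The 2 extra days are Saturday, Sunday — none qualify.
Total: 345 + 0 = 345.
Holidays: 26 May 1929 (Sun); 3 July 1929 (Wed); 14 August 1929 (Wed); 1 March 1930 (Sat); 2 May 1930 (Fri).
3 of the 5 holidays fall on weekdays; the rest are weekends and were already excluded.
Business days: 345 − 3 = 342.

342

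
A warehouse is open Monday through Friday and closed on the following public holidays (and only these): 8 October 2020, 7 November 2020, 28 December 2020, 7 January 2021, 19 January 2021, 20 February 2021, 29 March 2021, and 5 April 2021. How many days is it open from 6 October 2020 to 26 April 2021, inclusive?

6 October 2020 is a Tuesday.
The range spans 203 days (inclusive of both endpoints).
203 = 7 × 29, so the span is exactly 29 full weeks.
Each full week contributes 5 weekdays (Mon–Fri): 29 × 5 = 145.
Holidays: 8 October 2020 (Thu); 7 November 2020 (Sat); 28 December 2020 (Mon); 7 January 2021 (Thu); 19 January 2021 (Tue); 20 February 2021 (Sat); 29 March 2021 (Mon); 5 April 2021 (Mon).
6 of the 8 holidays fall on weekdays; the rest are weekends and were already excluded.
Business days: 145 − 6 = 139.

139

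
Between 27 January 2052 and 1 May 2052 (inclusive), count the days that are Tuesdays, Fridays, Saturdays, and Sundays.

27 January 2052 is a Saturday.
From 27 January 2052 to 1 May 2052 is 96 days inclusive.
96 = 7 × 13 + 5, so there are 13 full weeks plus 5 extra days.
Each full week contributes 4 days from the set (Tue, Fri, Sat, Sun): 13 × 4 = 52.
The 5 extra days are Saturday, Sunday, Monday, Tuesday, Wednesday — 3 of them qualify.
Total: 52 + 3 = 55.

55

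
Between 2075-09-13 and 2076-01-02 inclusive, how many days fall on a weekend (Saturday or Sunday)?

32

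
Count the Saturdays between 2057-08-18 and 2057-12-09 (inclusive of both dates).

2057-08-18 is a Saturday.
From 2057-08-18 to 2057-12-09 is 114 days inclusive.
114 = 7 × 16 + 2, so there are 16 full weeks plus 2 extra days.
Each full week contributes one Saturday: 16 so far.
The 2 extra days are Saturday, Sunday — 1 of them qualifies.
Total: 16 + 1 = 17.

17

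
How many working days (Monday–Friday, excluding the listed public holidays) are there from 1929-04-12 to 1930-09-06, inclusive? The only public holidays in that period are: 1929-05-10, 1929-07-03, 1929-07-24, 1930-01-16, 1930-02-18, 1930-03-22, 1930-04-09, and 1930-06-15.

360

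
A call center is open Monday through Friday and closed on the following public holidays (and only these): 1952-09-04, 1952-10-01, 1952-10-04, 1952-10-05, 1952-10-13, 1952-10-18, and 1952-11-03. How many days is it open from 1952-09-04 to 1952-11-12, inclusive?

46 business days

1952-09-04 is a Thursday.
From 1952-09-04 to 1952-11-12 is 70 days inclusive.
70 = 7 × 10, so the span is exactly 10 full weeks.
Each full week contributes 5 weekdays (Mon–Fri): 10 × 5 = 50.
Total: 50.
Holidays: 1952-09-04 (Thu); 1952-10-01 (Wed); 1952-10-04 (Sat); 1952-10-05 (Sun); 1952-10-13 (Mon); 1952-10-18 (Sat); 1952-11-03 (Mon).
4 of the 7 holidays fall on weekdays; the rest are weekends and were already excluded.
Business days: 50 − 4 = 46.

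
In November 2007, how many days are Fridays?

1 November 2007 is a Thursday.
The range spans 30 days (inclusive of both endpoints).
30 = 7 × 4 + 2, so there are 4 full weeks plus 2 extra days.
Each full week contributes one Friday: 4 so far.
The 2 extra days are Thursday, Friday — 1 of them qualifies.
Total: 4 + 1 = 5.

5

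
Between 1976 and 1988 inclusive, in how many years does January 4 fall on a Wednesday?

2

Day of week of January 4 in each year:
1976: Sun, 1977: Tue, 1978: Wed ✓, 1979: Thu, 1980: Fri, 1981: Sun, 1982: Mon, 1983: Tue, 1984: Wed ✓, 1985: Fri, 1986: Sat, 1987: Sun, 1988: Mon
Wednesdays: 1978, 1984.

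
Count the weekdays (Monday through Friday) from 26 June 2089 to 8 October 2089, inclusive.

75 weekdays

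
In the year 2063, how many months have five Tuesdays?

4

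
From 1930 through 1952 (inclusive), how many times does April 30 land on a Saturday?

3

Day of week of April 30 in each year:
1930: Wed, 1931: Thu, 1932: Sat ✓, 1933: Sun, 1934: Mon, 1935: Tue, 1936: Thu, 1937: Fri, 1938: Sat ✓, 1939: Sun, 1940: Tue, 1941: Wed, 1942: Thu, 1943: Fri, 1944: Sun, 1945: Mon, 1946: Tue, 1947: Wed, 1948: Fri, 1949: Sat ✓, 1950: Sun, 1951: Mon, 1952: Wed
Saturdays: 1932, 1938, 1949.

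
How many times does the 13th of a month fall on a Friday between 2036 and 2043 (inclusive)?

15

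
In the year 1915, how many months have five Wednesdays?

A month has five Wednesdays exactly when Wednesday falls within its first (length − 28) days.
Jan: 31 days, starts Fri → 5 of Fri, Sat, Sun
Feb: 28 days, starts Mon → 5 of (none)
Mar: 31 days, starts Mon → 5 of Mon, Tue, Wed ✓
Apr: 30 days, starts Thu → 5 of Thu, Fri
May: 31 days, starts Sat → 5 of Sat, Sun, Mon
Jun: 30 days, starts Tue → 5 of Tue, Wed ✓
Jul: 31 days, starts Thu → 5 of Thu, Fri, Sat
Aug: 31 days, starts Sun → 5 of Sun, Mon, Tue
Sep: 30 days, starts Wed → 5 of Wed, Thu ✓
Oct: 31 days, starts Fri → 5 of Fri, Sat, Sun
Nov: 30 days, starts Mon → 5 of Mon, Tue
Dec: 31 days, starts Wed → 5 of Wed, Thu, Fri ✓
Months with five Wednesdays: Mar, Jun, Sep, Dec.

4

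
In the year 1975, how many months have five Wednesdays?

A month has five Wednesdays exactly when Wednesday falls within its first (length − 28) days.
Jan: 31 days, starts Wed → 5 of Wed, Thu, Fri ✓
Feb: 28 days, starts Sat → 5 of (none)
Mar: 31 days, starts Sat → 5 of Sat, Sun, Mon
Apr: 30 days, starts Tue → 5 of Tue, Wed ✓
May: 31 days, starts Thu → 5 of Thu, Fri, Sat
Jun: 30 days, starts Sun → 5 of Sun, Mon
Jul: 31 days, starts Tue → 5 of Tue, Wed, Thu ✓
Aug: 31 days, starts Fri → 5 of Fri, Sat, Sun
Sep: 30 days, starts Mon → 5 of Mon, Tue
Oct: 31 days, starts Wed → 5 of Wed, Thu, Fri ✓
Nov: 30 days, starts Sat → 5 of Sat, Sun
Dec: 31 days, starts Mon → 5 of Mon, Tue, Wed ✓
Months with five Wednesdays: Jan, Apr, Jul, Oct, Dec.

5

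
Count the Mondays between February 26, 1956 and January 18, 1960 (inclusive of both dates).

204 Mondays

February 26, 1956 is a Sunday.
From February 26, 1956 to January 18, 1960 is 1423 days inclusive.
1423 = 7 × 203 + 2, so there are 203 full weeks plus 2 extra days.
Each full week contributes one Monday: 203 so far.
The 2 extra days are Sun, Mon — 1 of them qualifies.
Total: 203 + 1 = 204.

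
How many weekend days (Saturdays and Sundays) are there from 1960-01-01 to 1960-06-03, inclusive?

1960-01-01 is a Friday.
From 1960-01-01 to 1960-06-03 is 155 days inclusive.
155 = 7 × 22 + 1, so there are 22 full weeks plus 1 extra day.
Each full week contributes 2 weekend days (Sat, Sun): 22 × 2 = 44.
The 1 extra day is Friday — none qualify.
Total: 44 + 0 = 44.

44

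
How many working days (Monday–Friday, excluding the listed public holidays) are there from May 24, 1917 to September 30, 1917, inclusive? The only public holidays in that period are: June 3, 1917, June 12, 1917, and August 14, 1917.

May 24, 1917 is a Thursday.
From May 24, 1917 to September 30, 1917 is 130 days inclusive.
130 = 7 × 18 + 4, so there are 18 full weeks plus 4 extra days.
Each full week contributes 5 weekdays (Mon–Fri): 18 × 5 = 90.
The 4 extra days are Thursday, Friday, Saturday, Sunday — 2 of them qualify.
Total: 90 + 2 = 92.
Holidays: June 3, 1917 (Sun); June 12, 1917 (Tue); August 14, 1917 (Tue).
2 of the 3 holidays fall on weekdays; the rest are weekends and were already excluded.
Business days: 92 − 2 = 90.

90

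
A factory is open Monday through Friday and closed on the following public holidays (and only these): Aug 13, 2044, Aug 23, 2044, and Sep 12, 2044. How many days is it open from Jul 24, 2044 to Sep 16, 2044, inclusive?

Jul 24, 2044 is a Sunday.
That's 55 days from start to end, counting both.
55 = 7 × 7 + 6, so there are 7 full weeks plus 6 extra days.
Each full week contributes 5 weekdays (Mon–Fri): 7 × 5 = 35.
The 6 extra days are Sunday, Monday, Tuesday, Wednesday, Thursday, Friday — 5 of them qualify.
Total: 35 + 5 = 40.
Holidays: Aug 13, 2044 (Sat); Aug 23, 2044 (Tue); Sep 12, 2044 (Mon).
2 of the 3 holidays fall on weekdays; the rest are weekends and were already excluded.
Business days: 40 − 2 = 38.

38 business days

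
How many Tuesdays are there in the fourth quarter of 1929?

1929-10-01 is a Tuesday.
From 1929-10-01 to 1929-12-31 is 92 days inclusive.
92 = 7 × 13 + 1, so there are 13 full weeks plus 1 extra day.
Each full week contributes one Tuesday: 13 so far.
The 1 extra day is Tue — 1 of them qualifies.
Total: 13 + 1 = 14.

14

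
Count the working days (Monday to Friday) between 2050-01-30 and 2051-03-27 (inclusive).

301

2050-01-30 is a Sunday.
The range spans 422 days (inclusive of both endpoints).
422 = 7 × 60 + 2, so there are 60 full weeks plus 2 extra days.
Each full week contributes 5 weekdays (Mon–Fri): 60 × 5 = 300.
The 2 extra days are Sunday, Monday — 1 of them qualifies.
Total: 300 + 1 = 301.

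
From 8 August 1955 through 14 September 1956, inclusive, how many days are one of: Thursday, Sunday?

115

8 August 1955 is a Monday.
The range spans 404 days (inclusive of both endpoints).
404 = 7 × 57 + 5, so there are 57 full weeks plus 5 extra days.
Each full week contributes 2 days from the set (Thu, Sun): 57 × 2 = 114.
The 5 extra days are Mon, Tue, Wed, Thu, Fri — 1 of them qualifies.
Total: 114 + 1 = 115.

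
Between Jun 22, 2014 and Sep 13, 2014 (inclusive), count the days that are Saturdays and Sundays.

24

Jun 22, 2014 is a Sunday.
That's 84 days from start to end, counting both.
84 = 7 × 12, so the span is exactly 12 full weeks.
Each full week contributes 2 days from the set (Sat, Sun): 12 × 2 = 24.
Total: 24.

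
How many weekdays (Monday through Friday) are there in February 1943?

20

1943-02-01 is a Monday.
From 1943-02-01 to 1943-02-28 is 28 days inclusive.
28 = 7 × 4, so the span is exactly 4 full weeks.
Each full week contributes 5 weekdays (Mon–Fri): 4 × 5 = 20.
Total: 20.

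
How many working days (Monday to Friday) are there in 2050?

January 1, 2050 is a Saturday.
That's 365 days from start to end, counting both.
365 = 7 × 52 + 1, so there are 52 full weeks plus 1 extra day.
Each full week contributes 5 weekdays (Mon–Fri): 52 × 5 = 260.
The 1 extra day is Saturday — none qualify.
Total: 260 + 0 = 260.

260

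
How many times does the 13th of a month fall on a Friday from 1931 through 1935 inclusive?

10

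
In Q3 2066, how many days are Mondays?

13

July 1, 2066 is a Thursday.
The range spans 92 days (inclusive of both endpoints).
92 = 7 × 13 + 1, so there are 13 full weeks plus 1 extra day.
Each full week contributes one Monday: 13 so far.
The 1 extra day is Thu — none qualify.
Total: 13 + 0 = 13.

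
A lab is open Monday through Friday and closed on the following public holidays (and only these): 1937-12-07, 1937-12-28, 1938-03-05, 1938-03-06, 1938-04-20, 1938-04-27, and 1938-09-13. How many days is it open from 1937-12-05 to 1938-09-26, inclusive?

206 working days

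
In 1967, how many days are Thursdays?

1 January 1967 is a Sunday.
From 1 January 1967 to 31 December 1967 is 365 days inclusive.
365 = 7 × 52 + 1, so there are 52 full weeks plus 1 extra day.
Each full week contributes one Thursday: 52 so far.
The 1 extra day is Sunday — none qualify.
Total: 52 + 0 = 52.

52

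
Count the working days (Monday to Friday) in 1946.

261

Jan 1, 1946 is a Tuesday.
That's 365 days from start to end, counting both.
365 = 7 × 52 + 1, so there are 52 full weeks plus 1 extra day.
Each full week contributes 5 weekdays (Mon–Fri): 52 × 5 = 260.
The 1 extra day is Tue — 1 of them qualifies.
Total: 260 + 1 = 261.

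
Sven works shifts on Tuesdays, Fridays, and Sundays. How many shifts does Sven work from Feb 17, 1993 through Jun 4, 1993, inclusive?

Feb 17, 1993 is a Wednesday.
The range spans 108 days (inclusive of both endpoints).
108 = 7 × 15 + 3, so there are 15 full weeks plus 3 extra days.
Each full week contributes 3 days from the set (Tue, Fri, Sun): 15 × 3 = 45.
The 3 extra days are Wednesday, Thursday, Friday — 1 of them qualifies.
Total: 45 + 1 = 46.

46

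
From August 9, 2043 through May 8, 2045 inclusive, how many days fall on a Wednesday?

91

August 9, 2043 is a Sunday.
That's 639 days from start to end, counting both.
639 = 7 × 91 + 2, so there are 91 full weeks plus 2 extra days.
Each full week contributes one Wednesday: 91 so far.
The 2 extra days are Sun, Mon — none qualify.
Total: 91 + 0 = 91.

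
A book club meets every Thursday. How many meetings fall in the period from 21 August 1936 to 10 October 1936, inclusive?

21 August 1936 is a Friday.
That's 51 days from start to end, counting both.
51 = 7 × 7 + 2, so there are 7 full weeks plus 2 extra days.
Each full week contributes one Thursday: 7 so far.
The 2 extra days are Friday, Saturday — none qualify.
Total: 7 + 0 = 7.

7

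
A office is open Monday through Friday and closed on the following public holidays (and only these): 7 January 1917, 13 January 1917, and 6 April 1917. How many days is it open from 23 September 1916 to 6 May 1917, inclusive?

23 September 1916 is a Saturday.
The range spans 226 days (inclusive of both endpoints).
226 = 7 × 32 + 2, so there are 32 full weeks plus 2 extra days.
Each full week contributes 5 weekdays (Mon–Fri): 32 × 5 = 160.
The 2 extra days are Saturday, Sunday — none qualify.
Total: 160 + 0 = 160.
Holidays: 7 January 1917 (Sun); 13 January 1917 (Sat); 6 April 1917 (Fri).
1 of the 3 holidays fall on weekdays; the rest are weekends and were already excluded.
Business days: 160 − 1 = 159.

159 working days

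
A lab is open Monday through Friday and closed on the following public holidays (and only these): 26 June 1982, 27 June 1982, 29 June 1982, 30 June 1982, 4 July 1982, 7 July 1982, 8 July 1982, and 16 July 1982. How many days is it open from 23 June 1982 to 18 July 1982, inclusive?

13 business days

23 June 1982 is a Wednesday.
The range spans 26 days (inclusive of both endpoints).
26 = 7 × 3 + 5, so there are 3 full weeks plus 5 extra days.
Each full week contributes 5 weekdays (Mon–Fri): 3 × 5 = 15.
The 5 extra days are Wed, Thu, Fri, Sat, Sun — 3 of them qualify.
Total: 15 + 3 = 18.
Holidays: 26 June 1982 (Sat); 27 June 1982 (Sun); 29 June 1982 (Tue); 30 June 1982 (Wed); 4 July 1982 (Sun); 7 July 1982 (Wed); 8 July 1982 (Thu); 16 July 1982 (Fri).
5 of the 8 holidays fall on weekdays; the rest are weekends and were already excluded.
Business days: 18 − 5 = 13.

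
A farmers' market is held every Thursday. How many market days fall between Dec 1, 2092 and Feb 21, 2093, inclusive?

12 Thursdays

Dec 1, 2092 is a Monday.
That's 83 days from start to end, counting both.
83 = 7 × 11 + 6, so there are 11 full weeks plus 6 extra days.
Each full week contributes one Thursday: 11 so far.
The 6 extra days are Monday, Tuesday, Wednesday, Thursday, Friday, Saturday — 1 of them qualifies.
Total: 11 + 1 = 12.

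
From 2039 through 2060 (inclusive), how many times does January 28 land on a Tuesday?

4

Day of week of January 28 in each year:
2039: Fri, 2040: Sat, 2041: Mon, 2042: Tue ✓, 2043: Wed, 2044: Thu, 2045: Sat, 2046: Sun, 2047: Mon, 2048: Tue ✓, 2049: Thu, 2050: Fri, 2051: Sat, 2052: Sun, 2053: Tue ✓, 2054: Wed, 2055: Thu, 2056: Fri, 2057: Sun, 2058: Mon, 2059: Tue ✓, 2060: Wed
Tuesdays: 2042, 2048, 2053, 2059.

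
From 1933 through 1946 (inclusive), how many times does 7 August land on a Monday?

Day of week of August 7 in each year:
1933: Mon ✓, 1934: Tue, 1935: Wed, 1936: Fri, 1937: Sat, 1938: Sun, 1939: Mon ✓, 1940: Wed, 1941: Thu, 1942: Fri, 1943: Sat, 1944: Mon ✓, 1945: Tue, 1946: Wed
Mondays: 1933, 1939, 1944.

3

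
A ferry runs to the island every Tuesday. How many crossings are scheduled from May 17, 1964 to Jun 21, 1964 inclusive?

5

May 17, 1964 is a Sunday.
The range spans 36 days (inclusive of both endpoints).
36 = 7 × 5 + 1, so there are 5 full weeks plus 1 extra day.
Each full week contributes one Tuesday: 5 so far.
The 1 extra day is Sun — none qualify.
Total: 5 + 0 = 5.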